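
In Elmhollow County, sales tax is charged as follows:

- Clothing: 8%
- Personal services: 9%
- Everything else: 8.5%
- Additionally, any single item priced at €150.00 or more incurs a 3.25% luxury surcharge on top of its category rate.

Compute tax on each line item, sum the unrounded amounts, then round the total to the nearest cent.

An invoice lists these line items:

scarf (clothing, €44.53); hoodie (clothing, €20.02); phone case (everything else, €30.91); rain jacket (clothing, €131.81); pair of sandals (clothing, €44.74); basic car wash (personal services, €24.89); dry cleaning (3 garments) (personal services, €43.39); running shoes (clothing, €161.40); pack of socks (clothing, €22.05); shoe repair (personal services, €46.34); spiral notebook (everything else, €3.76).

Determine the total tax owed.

Scarf €44.53: clothing → 8% → €3.5624
Hoodie €20.02: clothing → 8% → €1.6016
Phone case €30.91: everything else → 8.5% → €2.62735
Rain jacket €131.81: clothing → 8% → €10.5448
Pair of sandals €44.74: clothing → 8% → €3.5792
Basic car wash €24.89: personal services → 9% → €2.2401
Dry cleaning (3 garments) €43.39: personal services → 9% → €3.9051
Running shoes €161.40: clothing → 8% + 3.25% surcharge = 11.25% → €18.1575
Pack of socks €22.05: clothing → 8% → €1.764
Shoe repair €46.34: personal services → 9% → €4.1706
Spiral notebook €3.76: everything else → 8.5% → €0.3196
Unrounded tax sum = €52.47225 → €52.47

€52.47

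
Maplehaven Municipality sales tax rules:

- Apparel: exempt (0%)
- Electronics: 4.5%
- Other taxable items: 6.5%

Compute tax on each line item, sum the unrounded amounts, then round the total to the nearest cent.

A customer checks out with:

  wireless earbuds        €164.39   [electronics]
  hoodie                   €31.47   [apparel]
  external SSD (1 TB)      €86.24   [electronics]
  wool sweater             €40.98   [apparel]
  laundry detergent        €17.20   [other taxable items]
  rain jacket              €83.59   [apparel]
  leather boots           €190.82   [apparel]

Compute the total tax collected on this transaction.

€12.40

Wireless earbuds €164.39: electronics → 4.5% → €7.39755
Hoodie €31.47: apparel → 0% → €0.00
External SSD (1 TB) €86.24: electronics → 4.5% → €3.8808
Wool sweater €40.98: apparel → 0% → €0.00
Laundry detergent €17.20: other taxable items → 6.5% → €1.118
Rain jacket €83.59: apparel → 0% → €0.00
Leather boots €190.82: apparel → 0% → €0.00
Unrounded tax sum = €12.39635 → €12.40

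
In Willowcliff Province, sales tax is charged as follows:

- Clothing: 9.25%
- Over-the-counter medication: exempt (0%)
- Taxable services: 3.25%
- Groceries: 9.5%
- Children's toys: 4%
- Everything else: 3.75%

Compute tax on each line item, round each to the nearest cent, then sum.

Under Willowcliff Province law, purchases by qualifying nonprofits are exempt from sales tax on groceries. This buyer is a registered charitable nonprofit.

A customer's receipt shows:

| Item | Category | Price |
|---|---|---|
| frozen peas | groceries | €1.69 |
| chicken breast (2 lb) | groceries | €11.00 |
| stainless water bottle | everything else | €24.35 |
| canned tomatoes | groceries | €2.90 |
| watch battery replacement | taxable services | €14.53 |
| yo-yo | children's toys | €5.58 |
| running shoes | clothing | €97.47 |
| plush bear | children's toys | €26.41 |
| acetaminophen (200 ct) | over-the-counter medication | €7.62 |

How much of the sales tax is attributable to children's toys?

Yo-yo €5.58: children's toys → 4% → €0.22
Plush bear €26.41: children's toys → 4% → €1.06
Tax on children's toys = €0.22 + €1.06 = €1.28

€1.28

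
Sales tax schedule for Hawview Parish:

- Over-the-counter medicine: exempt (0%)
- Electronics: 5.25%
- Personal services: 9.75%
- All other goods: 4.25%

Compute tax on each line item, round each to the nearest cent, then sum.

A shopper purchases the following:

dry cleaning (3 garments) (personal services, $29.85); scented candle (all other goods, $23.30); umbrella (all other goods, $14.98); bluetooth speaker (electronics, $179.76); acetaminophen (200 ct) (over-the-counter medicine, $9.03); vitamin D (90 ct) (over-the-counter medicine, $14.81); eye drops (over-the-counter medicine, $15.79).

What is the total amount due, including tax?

$301.50

Dry cleaning (3 garments) $29.85: personal services → 9.75% → $2.91
Scented candle $23.30: all other goods → 4.25% → $0.99
Umbrella $14.98: all other goods → 4.25% → $0.64
Bluetooth speaker $179.76: electronics → 5.25% → $9.44
Acetaminophen (200 ct) $9.03: over-the-counter medicine → 0% → $0.00
Vitamin D (90 ct) $14.81: over-the-counter medicine → 0% → $0.00
Eye drops $15.79: over-the-counter medicine → 0% → $0.00
Subtotal = $287.52; tax = $13.98; total due = $301.50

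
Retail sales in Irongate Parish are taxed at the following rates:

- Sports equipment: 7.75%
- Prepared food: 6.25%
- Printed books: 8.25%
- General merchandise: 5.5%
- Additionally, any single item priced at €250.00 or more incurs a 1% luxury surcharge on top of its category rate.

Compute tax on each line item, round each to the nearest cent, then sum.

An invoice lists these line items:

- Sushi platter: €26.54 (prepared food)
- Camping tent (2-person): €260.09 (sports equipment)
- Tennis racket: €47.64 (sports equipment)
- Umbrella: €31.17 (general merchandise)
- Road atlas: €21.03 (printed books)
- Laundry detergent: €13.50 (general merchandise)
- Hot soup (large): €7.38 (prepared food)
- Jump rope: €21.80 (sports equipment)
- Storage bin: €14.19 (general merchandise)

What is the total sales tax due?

€35.22

Sushi platter €26.54: prepared food → 6.25% → €1.66
Camping tent (2-person) €260.09: sports equipment → 7.75% + 1% surcharge = 8.75% → €22.76
Tennis racket €47.64: sports equipment → 7.75% → €3.69
Umbrella €31.17: general merchandise → 5.5% → €1.71
Road atlas €21.03: printed books → 8.25% → €1.73
Laundry detergent €13.50: general merchandise → 5.5% → €0.74
Hot soup (large) €7.38: prepared food → 6.25% → €0.46
Jump rope €21.80: sports equipment → 7.75% → €1.69
Storage bin €14.19: general merchandise → 5.5% → €0.78
Total tax = €1.66 + €22.76 + €3.69 + €1.71 + €1.73 + €0.74 + €0.46 + €1.69 + €0.78 = €35.22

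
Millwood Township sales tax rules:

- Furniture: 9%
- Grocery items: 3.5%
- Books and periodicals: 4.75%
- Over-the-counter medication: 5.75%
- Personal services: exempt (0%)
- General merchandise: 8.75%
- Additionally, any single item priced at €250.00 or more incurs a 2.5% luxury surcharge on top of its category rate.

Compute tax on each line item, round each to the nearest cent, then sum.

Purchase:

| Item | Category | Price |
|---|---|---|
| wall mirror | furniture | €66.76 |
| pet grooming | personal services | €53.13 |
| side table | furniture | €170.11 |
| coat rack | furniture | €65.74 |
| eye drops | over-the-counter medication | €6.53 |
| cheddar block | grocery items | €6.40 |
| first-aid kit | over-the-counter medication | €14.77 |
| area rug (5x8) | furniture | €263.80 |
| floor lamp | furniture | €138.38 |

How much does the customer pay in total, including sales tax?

€857.10

Wall mirror €66.76: furniture → 9% → €6.01
Pet grooming €53.13: personal services → 0% → €0.00
Side table €170.11: furniture → 9% → €15.31
Coat rack €65.74: furniture → 9% → €5.92
Eye drops €6.53: over-the-counter medication → 5.75% → €0.38
Cheddar block €6.40: grocery items → 3.5% → €0.22
First-aid kit €14.77: over-the-counter medication → 5.75% → €0.85
Area rug (5x8) €263.80: furniture → 9% + 2.5% surcharge = 11.5% → €30.34
Floor lamp €138.38: furniture → 9% → €12.45
Subtotal = €785.62; tax = €71.48; total due = €857.10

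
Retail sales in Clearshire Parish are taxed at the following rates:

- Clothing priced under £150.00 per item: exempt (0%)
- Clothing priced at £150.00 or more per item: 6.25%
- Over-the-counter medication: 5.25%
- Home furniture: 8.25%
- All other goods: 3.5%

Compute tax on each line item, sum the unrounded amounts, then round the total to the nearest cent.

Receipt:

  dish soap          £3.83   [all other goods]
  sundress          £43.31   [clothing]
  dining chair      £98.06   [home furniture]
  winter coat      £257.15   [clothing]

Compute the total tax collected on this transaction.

Dish soap £3.83: all other goods → 3.5% → £0.13405
Sundress £43.31: clothing, under £150.00 → 0% → £0.00
Dining chair £98.06: home furniture → 8.25% → £8.08995
Winter coat £257.15: clothing, £150.00 or more → 6.25% → £16.071875
Unrounded tax sum = £24.295875 → £24.30

£24.30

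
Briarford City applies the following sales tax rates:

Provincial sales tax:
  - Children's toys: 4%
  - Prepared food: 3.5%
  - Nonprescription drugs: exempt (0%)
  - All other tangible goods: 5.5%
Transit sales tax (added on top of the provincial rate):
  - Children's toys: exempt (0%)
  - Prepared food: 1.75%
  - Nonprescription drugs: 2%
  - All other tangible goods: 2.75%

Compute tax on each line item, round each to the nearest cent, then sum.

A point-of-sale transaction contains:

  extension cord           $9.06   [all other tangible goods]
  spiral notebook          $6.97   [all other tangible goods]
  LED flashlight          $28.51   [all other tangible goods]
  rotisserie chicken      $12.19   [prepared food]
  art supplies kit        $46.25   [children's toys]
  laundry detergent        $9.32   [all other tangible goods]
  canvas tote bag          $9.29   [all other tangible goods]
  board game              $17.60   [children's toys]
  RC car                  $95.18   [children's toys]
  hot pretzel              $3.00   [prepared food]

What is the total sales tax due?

$12.38

Extension cord $9.06: all other tangible goods → 5.5% + 2.75% transit = 8.25% → $0.75
Spiral notebook $6.97: all other tangible goods → 5.5% + 2.75% transit = 8.25% → $0.58
LED flashlight $28.51: all other tangible goods → 5.5% + 2.75% transit = 8.25% → $2.35
Rotisserie chicken $12.19: prepared food → 3.5% + 1.75% transit = 5.25% → $0.64
Art supplies kit $46.25: children's toys → 4% + 0% transit = 4% → $1.85
Laundry detergent $9.32: all other tangible goods → 5.5% + 2.75% transit = 8.25% → $0.77
Canvas tote bag $9.29: all other tangible goods → 5.5% + 2.75% transit = 8.25% → $0.77
Board game $17.60: children's toys → 4% + 0% transit = 4% → $0.70
RC car $95.18: children's toys → 4% + 0% transit = 4% → $3.81
Hot pretzel $3.00: prepared food → 3.5% + 1.75% transit = 5.25% → $0.16
Total tax = $0.75 + $0.58 + $2.35 + $0.64 + $1.85 + $0.77 + $0.77 + $0.70 + $3.81 + $0.16 = $12.38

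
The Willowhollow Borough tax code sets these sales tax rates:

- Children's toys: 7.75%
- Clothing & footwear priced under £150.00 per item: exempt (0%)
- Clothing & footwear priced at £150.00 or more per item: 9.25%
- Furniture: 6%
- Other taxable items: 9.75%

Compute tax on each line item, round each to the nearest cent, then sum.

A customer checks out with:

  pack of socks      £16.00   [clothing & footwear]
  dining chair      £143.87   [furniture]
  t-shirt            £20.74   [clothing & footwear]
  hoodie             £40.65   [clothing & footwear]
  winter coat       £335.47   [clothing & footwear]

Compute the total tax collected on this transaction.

£39.66

Pack of socks £16.00: clothing & footwear, under £150.00 → 0% → £0.00
Dining chair £143.87: furniture → 6% → £8.63
T-shirt £20.74: clothing & footwear, under £150.00 → 0% → £0.00
Hoodie £40.65: clothing & footwear, under £150.00 → 0% → £0.00
Winter coat £335.47: clothing & footwear, £150.00 or more → 9.25% → £31.03
Total tax = £8.63 + £31.03 = £39.66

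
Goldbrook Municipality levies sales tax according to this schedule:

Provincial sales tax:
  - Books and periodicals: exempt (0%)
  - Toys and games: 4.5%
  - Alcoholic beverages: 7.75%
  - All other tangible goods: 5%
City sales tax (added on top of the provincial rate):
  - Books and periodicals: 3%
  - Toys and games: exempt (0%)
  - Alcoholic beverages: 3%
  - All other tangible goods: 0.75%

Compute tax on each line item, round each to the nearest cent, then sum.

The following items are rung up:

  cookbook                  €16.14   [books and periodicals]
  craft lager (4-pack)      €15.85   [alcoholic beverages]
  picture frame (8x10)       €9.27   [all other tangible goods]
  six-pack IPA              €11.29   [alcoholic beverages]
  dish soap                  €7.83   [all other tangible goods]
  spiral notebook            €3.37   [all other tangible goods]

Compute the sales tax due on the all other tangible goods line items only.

€1.17

Picture frame (8x10) €9.27: all other tangible goods → 5% + 0.75% city = 5.75% → €0.53
Dish soap €7.83: all other tangible goods → 5% + 0.75% city = 5.75% → €0.45
Spiral notebook €3.37: all other tangible goods → 5% + 0.75% city = 5.75% → €0.19
Tax on all other tangible goods = €0.53 + €0.45 + €0.19 = €1.17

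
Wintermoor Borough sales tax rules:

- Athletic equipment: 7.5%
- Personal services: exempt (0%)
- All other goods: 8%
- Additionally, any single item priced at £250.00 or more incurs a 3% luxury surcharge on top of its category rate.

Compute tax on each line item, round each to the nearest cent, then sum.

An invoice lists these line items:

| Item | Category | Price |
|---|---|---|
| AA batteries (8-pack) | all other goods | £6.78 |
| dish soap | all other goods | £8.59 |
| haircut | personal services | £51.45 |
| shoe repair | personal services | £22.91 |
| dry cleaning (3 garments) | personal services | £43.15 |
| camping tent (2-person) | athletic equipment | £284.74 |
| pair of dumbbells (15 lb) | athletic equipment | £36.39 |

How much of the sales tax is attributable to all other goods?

AA batteries (8-pack) £6.78: all other goods → 8% → £0.54
Dish soap £8.59: all other goods → 8% → £0.69
Tax on all other goods = £0.54 + £0.69 = £1.23

£1.23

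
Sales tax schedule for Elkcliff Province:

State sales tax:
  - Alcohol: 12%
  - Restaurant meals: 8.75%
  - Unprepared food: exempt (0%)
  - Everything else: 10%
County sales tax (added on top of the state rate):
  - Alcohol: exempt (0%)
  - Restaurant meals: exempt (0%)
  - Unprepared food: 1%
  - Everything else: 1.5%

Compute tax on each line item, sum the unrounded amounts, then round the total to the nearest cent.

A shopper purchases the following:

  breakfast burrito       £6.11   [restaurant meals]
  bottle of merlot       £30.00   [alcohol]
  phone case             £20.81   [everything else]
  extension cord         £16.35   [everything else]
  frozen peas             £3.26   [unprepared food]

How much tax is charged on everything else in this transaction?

Phone case £20.81: everything else → 10% + 1.5% county = 11.5% → £2.39315
Extension cord £16.35: everything else → 10% + 1.5% county = 11.5% → £1.88025
Tax on everything else: unrounded sum = £4.2734 → £4.27

£4.27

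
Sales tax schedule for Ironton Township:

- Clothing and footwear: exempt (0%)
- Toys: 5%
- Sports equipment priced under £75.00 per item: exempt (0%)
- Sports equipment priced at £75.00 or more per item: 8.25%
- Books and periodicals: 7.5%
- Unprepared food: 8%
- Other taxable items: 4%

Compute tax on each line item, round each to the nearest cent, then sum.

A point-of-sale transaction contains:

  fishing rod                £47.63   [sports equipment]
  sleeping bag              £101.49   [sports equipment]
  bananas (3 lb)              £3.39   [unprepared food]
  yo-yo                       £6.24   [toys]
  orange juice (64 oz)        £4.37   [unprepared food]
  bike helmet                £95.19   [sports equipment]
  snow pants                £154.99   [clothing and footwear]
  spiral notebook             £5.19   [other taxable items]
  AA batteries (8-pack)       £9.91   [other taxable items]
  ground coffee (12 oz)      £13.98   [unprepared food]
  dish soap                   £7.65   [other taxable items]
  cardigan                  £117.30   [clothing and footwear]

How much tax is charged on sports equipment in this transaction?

£16.22

Fishing rod £47.63: sports equipment, under £75.00 → 0% → £0.00
Sleeping bag £101.49: sports equipment, £75.00 or more → 8.25% → £8.37
Bike helmet £95.19: sports equipment, £75.00 or more → 8.25% → £7.85
Tax on sports equipment = £0.00 + £8.37 + £7.85 = £16.22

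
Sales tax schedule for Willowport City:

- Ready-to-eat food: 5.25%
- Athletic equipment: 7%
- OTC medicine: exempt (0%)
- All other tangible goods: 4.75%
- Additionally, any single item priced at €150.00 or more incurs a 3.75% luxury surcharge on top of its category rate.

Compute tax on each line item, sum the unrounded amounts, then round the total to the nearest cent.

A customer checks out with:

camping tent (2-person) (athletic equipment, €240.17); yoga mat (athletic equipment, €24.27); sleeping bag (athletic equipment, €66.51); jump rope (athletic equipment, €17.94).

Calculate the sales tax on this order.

€33.43

Camping tent (2-person) €240.17: athletic equipment → 7% + 3.75% surcharge = 10.75% → €25.818275
Yoga mat €24.27: athletic equipment → 7% → €1.6989
Sleeping bag €66.51: athletic equipment → 7% → €4.6557
Jump rope €17.94: athletic equipment → 7% → €1.2558
Unrounded tax sum = €33.428675 → €33.43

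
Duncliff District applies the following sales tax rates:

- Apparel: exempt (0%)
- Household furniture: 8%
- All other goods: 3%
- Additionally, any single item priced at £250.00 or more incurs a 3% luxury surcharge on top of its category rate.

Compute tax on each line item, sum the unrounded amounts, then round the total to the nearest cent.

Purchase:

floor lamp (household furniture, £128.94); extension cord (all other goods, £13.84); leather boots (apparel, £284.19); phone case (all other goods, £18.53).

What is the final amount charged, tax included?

Floor lamp £128.94: household furniture → 8% → £10.3152
Extension cord £13.84: all other goods → 3% → £0.4152
Leather boots £284.19: apparel → 0% + 3% surcharge = 3% → £8.5257
Phone case £18.53: all other goods → 3% → £0.5559
Subtotal = £445.50; unrounded tax = £19.812 → £19.81; total due = £465.31

£465.31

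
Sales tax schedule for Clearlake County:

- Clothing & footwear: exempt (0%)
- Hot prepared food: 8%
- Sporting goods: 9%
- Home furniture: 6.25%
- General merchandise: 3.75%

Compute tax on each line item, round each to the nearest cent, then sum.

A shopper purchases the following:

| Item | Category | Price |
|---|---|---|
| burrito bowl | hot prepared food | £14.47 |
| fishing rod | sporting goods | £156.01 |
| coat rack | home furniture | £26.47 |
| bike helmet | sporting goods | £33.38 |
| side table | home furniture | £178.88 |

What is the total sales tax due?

£31.03

Burrito bowl £14.47: hot prepared food → 8% → £1.16
Fishing rod £156.01: sporting goods → 9% → £14.04
Coat rack £26.47: home furniture → 6.25% → £1.65
Bike helmet £33.38: sporting goods → 9% → £3.00
Side table £178.88: home furniture → 6.25% → £11.18
Total tax = £1.16 + £14.04 + £1.65 + £3.00 + £11.18 = £31.03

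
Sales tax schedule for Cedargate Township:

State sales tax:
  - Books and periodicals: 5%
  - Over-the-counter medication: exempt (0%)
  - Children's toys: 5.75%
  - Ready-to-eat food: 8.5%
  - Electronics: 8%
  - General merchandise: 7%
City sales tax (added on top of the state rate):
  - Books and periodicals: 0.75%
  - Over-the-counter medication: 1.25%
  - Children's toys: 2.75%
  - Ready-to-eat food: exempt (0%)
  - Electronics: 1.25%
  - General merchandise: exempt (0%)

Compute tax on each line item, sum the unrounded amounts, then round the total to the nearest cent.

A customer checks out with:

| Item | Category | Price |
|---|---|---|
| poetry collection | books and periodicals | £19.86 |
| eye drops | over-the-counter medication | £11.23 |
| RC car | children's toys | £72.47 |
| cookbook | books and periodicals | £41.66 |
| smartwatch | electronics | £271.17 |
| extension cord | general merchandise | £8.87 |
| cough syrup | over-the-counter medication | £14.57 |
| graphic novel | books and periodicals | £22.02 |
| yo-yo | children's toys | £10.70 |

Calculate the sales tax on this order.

£37.90

Poetry collection £19.86: books and periodicals → 5% + 0.75% city = 5.75% → £1.14195
Eye drops £11.23: over-the-counter medication → 0% + 1.25% city = 1.25% → £0.140375
RC car £72.47: children's toys → 5.75% + 2.75% city = 8.5% → £6.15995
Cookbook £41.66: books and periodicals → 5% + 0.75% city = 5.75% → £2.39545
Smartwatch £271.17: electronics → 8% + 1.25% city = 9.25% → £25.083225
Extension cord £8.87: general merchandise → 7% + 0% city = 7% → £0.6209
Cough syrup £14.57: over-the-counter medication → 0% + 1.25% city = 1.25% → £0.182125
Graphic novel £22.02: books and periodicals → 5% + 0.75% city = 5.75% → £1.26615
Yo-yo £10.70: children's toys → 5.75% + 2.75% city = 8.5% → £0.9095
Unrounded tax sum = £37.899625 → £37.90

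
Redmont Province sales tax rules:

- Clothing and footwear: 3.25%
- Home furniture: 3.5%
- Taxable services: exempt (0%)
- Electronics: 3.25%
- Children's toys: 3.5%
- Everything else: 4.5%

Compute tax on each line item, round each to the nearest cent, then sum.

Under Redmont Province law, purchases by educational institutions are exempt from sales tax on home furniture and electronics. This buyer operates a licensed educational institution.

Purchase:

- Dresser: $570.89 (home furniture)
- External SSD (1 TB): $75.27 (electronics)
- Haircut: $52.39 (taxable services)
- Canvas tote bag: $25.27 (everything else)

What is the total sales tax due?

Dresser $570.89: home furniture, buyer-exempt → 0% → $0.00
External SSD (1 TB) $75.27: electronics, buyer-exempt → 0% → $0.00
Haircut $52.39: taxable services → 0% → $0.00
Canvas tote bag $25.27: everything else → 4.5% → $1.14
Total tax = $1.14

$1.14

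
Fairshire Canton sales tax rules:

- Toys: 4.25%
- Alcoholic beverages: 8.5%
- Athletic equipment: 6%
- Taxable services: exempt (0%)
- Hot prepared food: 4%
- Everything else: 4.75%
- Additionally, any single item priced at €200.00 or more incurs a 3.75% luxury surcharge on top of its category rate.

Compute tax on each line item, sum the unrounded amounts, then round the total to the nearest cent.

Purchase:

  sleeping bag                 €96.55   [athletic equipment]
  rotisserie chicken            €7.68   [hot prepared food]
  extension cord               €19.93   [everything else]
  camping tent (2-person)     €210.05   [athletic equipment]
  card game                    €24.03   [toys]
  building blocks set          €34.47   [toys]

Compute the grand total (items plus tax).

Sleeping bag €96.55: athletic equipment → 6% → €5.793
Rotisserie chicken €7.68: hot prepared food → 4% → €0.3072
Extension cord €19.93: everything else → 4.75% → €0.946675
Camping tent (2-person) €210.05: athletic equipment → 6% + 3.75% surcharge = 9.75% → €20.479875
Card game €24.03: toys → 4.25% → €1.021275
Building blocks set €34.47: toys → 4.25% → €1.464975
Subtotal = €392.71; unrounded tax = €30.013 → €30.01; total due = €422.72

€422.72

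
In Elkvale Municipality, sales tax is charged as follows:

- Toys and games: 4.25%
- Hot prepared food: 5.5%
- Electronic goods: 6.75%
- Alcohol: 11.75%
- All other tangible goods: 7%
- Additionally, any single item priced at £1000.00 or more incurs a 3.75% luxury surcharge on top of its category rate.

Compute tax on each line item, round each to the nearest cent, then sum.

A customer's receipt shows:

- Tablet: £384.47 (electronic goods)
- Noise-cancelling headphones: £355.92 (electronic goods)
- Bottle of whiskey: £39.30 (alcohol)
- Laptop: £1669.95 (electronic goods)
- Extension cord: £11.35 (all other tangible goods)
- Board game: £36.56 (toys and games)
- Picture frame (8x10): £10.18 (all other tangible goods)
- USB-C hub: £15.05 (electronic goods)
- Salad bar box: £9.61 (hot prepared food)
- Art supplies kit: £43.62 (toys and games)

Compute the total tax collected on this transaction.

£236.38

Tablet £384.47: electronic goods → 6.75% → £25.95
Noise-cancelling headphones £355.92: electronic goods → 6.75% → £24.02
Bottle of whiskey £39.30: alcohol → 11.75% → £4.62
Laptop £1669.95: electronic goods → 6.75% + 3.75% surcharge = 10.5% → £175.34
Extension cord £11.35: all other tangible goods → 7% → £0.79
Board game £36.56: toys and games → 4.25% → £1.55
Picture frame (8x10) £10.18: all other tangible goods → 7% → £0.71
USB-C hub £15.05: electronic goods → 6.75% → £1.02
Salad bar box £9.61: hot prepared food → 5.5% → £0.53
Art supplies kit £43.62: toys and games → 4.25% → £1.85
Total tax = £25.95 + £24.02 + £4.62 + £175.34 + £0.79 + £1.55 + £0.71 + £1.02 + £0.53 + £1.85 = £236.38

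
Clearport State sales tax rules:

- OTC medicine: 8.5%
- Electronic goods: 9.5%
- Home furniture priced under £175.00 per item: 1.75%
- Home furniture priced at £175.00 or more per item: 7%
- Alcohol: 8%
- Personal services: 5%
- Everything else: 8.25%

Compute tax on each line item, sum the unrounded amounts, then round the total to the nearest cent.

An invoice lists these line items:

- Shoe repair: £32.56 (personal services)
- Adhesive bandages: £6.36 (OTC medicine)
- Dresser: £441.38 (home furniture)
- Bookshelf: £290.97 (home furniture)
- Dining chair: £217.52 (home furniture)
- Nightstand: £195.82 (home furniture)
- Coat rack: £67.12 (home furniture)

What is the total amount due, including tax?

Shoe repair £32.56: personal services → 5% → £1.628
Adhesive bandages £6.36: OTC medicine → 8.5% → £0.5406
Dresser £441.38: home furniture, £175.00 or more → 7% → £30.8966
Bookshelf £290.97: home furniture, £175.00 or more → 7% → £20.3679
Dining chair £217.52: home furniture, £175.00 or more → 7% → £15.2264
Nightstand £195.82: home furniture, £175.00 or more → 7% → £13.7074
Coat rack £67.12: home furniture, under £175.00 → 1.75% → £1.1746
Subtotal = £1251.73; unrounded tax = £83.5415 → £83.54; total due = £1335.27

£1335.27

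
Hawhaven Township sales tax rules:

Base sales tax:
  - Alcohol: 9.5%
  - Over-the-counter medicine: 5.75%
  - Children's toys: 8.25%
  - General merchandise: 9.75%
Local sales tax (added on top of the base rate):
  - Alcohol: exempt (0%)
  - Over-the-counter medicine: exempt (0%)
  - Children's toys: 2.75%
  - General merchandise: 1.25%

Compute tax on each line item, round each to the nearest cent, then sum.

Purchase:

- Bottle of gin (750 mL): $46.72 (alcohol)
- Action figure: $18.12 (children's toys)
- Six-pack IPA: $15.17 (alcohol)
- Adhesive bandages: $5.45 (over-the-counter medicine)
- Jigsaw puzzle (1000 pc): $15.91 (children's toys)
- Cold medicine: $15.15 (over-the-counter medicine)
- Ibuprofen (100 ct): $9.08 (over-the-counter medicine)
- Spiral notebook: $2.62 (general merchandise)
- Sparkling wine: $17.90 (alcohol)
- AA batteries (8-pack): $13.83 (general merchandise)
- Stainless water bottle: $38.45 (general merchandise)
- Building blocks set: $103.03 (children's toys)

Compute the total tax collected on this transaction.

Bottle of gin (750 mL) $46.72: alcohol → 9.5% + 0% local = 9.5% → $4.44
Action figure $18.12: children's toys → 8.25% + 2.75% local = 11% → $1.99
Six-pack IPA $15.17: alcohol → 9.5% + 0% local = 9.5% → $1.44
Adhesive bandages $5.45: over-the-counter medicine → 5.75% + 0% local = 5.75% → $0.31
Jigsaw puzzle (1000 pc) $15.91: children's toys → 8.25% + 2.75% local = 11% → $1.75
Cold medicine $15.15: over-the-counter medicine → 5.75% + 0% local = 5.75% → $0.87
Ibuprofen (100 ct) $9.08: over-the-counter medicine → 5.75% + 0% local = 5.75% → $0.52
Spiral notebook $2.62: general merchandise → 9.75% + 1.25% local = 11% → $0.29
Sparkling wine $17.90: alcohol → 9.5% + 0% local = 9.5% → $1.70
AA batteries (8-pack) $13.83: general merchandise → 9.75% + 1.25% local = 11% → $1.52
Stainless water bottle $38.45: general merchandise → 9.75% + 1.25% local = 11% → $4.23
Building blocks set $103.03: children's toys → 8.25% + 2.75% local = 11% → $11.33
Total tax = $4.44 + $1.99 + $1.44 + $0.31 + $1.75 + $0.87 + $0.52 + $0.29 + $1.70 + $1.52 + $4.23 + $11.33 = $30.39

$30.39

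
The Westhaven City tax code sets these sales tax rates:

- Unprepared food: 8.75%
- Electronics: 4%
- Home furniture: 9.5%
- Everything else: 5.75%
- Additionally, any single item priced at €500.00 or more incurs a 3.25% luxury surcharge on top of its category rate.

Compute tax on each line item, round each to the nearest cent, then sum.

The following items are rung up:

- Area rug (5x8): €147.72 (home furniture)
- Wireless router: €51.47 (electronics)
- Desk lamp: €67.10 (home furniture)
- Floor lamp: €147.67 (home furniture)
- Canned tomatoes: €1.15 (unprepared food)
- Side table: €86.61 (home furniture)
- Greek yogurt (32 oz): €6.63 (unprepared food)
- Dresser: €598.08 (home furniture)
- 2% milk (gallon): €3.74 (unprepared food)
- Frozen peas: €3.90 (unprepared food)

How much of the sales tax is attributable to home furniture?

€118.92

Area rug (5x8) €147.72: home furniture → 9.5% → €14.03
Desk lamp €67.10: home furniture → 9.5% → €6.37
Floor lamp €147.67: home furniture → 9.5% → €14.03
Side table €86.61: home furniture → 9.5% → €8.23
Dresser €598.08: home furniture → 9.5% + 3.25% surcharge = 12.75% → €76.26
Tax on home furniture = €14.03 + €6.37 + €14.03 + €8.23 + €76.26 = €118.92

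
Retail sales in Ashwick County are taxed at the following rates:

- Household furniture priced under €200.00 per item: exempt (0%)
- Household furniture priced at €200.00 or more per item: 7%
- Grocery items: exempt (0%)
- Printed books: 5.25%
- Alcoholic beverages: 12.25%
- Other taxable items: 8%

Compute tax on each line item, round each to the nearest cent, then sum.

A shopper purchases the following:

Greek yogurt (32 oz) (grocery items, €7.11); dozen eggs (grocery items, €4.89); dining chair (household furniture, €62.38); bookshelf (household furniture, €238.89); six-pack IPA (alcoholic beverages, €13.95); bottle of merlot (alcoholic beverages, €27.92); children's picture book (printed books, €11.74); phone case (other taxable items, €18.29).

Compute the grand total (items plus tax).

Greek yogurt (32 oz) €7.11: grocery items → 0% → €0.00
Dozen eggs €4.89: grocery items → 0% → €0.00
Dining chair €62.38: household furniture, under €200.00 → 0% → €0.00
Bookshelf €238.89: household furniture, €200.00 or more → 7% → €16.72
Six-pack IPA €13.95: alcoholic beverages → 12.25% → €1.71
Bottle of merlot €27.92: alcoholic beverages → 12.25% → €3.42
Children's picture book €11.74: printed books → 5.25% → €0.62
Phone case €18.29: other taxable items → 8% → €1.46
Subtotal = €385.17; tax = €23.93; total due = €409.10

€409.10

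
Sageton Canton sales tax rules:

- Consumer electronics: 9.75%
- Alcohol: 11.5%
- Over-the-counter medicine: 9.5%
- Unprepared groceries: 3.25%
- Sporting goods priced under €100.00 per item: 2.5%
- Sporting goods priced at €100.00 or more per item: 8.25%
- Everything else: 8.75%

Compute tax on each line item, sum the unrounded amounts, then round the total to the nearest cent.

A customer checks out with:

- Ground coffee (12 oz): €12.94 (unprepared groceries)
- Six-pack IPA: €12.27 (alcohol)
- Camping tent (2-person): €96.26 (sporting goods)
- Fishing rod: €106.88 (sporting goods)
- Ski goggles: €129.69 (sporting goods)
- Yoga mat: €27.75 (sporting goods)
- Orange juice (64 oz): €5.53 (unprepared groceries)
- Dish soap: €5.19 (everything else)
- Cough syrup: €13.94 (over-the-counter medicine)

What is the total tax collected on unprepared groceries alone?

Ground coffee (12 oz) €12.94: unprepared groceries → 3.25% → €0.42055
Orange juice (64 oz) €5.53: unprepared groceries → 3.25% → €0.179725
Tax on unprepared groceries: unrounded sum = €0.600275 → €0.60

€0.60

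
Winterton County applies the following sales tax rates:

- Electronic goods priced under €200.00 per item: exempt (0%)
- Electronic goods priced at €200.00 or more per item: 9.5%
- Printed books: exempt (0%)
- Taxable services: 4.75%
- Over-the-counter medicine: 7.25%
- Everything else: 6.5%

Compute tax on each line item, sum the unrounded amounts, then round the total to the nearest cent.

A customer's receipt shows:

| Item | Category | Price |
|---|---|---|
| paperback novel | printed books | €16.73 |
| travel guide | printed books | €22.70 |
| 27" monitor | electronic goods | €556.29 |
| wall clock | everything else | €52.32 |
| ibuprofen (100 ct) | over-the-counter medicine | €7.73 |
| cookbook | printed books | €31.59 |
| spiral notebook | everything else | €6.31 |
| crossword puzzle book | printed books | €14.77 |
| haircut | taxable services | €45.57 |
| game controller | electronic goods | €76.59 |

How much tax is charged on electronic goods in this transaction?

€52.85

27" monitor €556.29: electronic goods, €200.00 or more → 9.5% → €52.84755
Game controller €76.59: electronic goods, under €200.00 → 0% → €0.00
Tax on electronic goods: unrounded sum = €52.84755 → €52.85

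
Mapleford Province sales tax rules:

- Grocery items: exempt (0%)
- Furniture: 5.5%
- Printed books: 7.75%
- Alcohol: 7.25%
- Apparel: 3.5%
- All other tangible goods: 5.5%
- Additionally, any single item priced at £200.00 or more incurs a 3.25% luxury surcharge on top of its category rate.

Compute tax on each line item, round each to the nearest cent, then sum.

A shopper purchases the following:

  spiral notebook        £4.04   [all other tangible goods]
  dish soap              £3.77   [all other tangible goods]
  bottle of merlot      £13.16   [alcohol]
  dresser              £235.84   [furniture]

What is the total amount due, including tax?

Spiral notebook £4.04: all other tangible goods → 5.5% → £0.22
Dish soap £3.77: all other tangible goods → 5.5% → £0.21
Bottle of merlot £13.16: alcohol → 7.25% → £0.95
Dresser £235.84: furniture → 5.5% + 3.25% surcharge = 8.75% → £20.64
Subtotal = £256.81; tax = £22.02; total due = £278.83

£278.83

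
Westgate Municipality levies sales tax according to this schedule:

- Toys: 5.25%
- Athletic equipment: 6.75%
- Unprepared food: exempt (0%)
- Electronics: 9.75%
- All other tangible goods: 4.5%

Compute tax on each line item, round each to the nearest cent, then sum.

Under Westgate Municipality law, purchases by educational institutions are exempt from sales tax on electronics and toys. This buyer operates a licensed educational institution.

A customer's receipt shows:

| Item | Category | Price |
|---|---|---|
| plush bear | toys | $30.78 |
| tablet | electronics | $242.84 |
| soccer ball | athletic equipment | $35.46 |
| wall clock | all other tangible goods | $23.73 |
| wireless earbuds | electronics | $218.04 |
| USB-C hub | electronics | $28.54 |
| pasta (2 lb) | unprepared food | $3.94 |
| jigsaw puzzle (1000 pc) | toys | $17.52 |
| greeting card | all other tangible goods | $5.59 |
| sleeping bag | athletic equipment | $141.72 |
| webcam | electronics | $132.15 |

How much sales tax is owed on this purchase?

$13.28

Plush bear $30.78: toys, buyer-exempt → 0% → $0.00
Tablet $242.84: electronics, buyer-exempt → 0% → $0.00
Soccer ball $35.46: athletic equipment → 6.75% → $2.39
Wall clock $23.73: all other tangible goods → 4.5% → $1.07
Wireless earbuds $218.04: electronics, buyer-exempt → 0% → $0.00
USB-C hub $28.54: electronics, buyer-exempt → 0% → $0.00
Pasta (2 lb) $3.94: unprepared food → 0% → $0.00
Jigsaw puzzle (1000 pc) $17.52: toys, buyer-exempt → 0% → $0.00
Greeting card $5.59: all other tangible goods → 4.5% → $0.25
Sleeping bag $141.72: athletic equipment → 6.75% → $9.57
Webcam $132.15: electronics, buyer-exempt → 0% → $0.00
Total tax = $2.39 + $1.07 + $0.25 + $9.57 = $13.28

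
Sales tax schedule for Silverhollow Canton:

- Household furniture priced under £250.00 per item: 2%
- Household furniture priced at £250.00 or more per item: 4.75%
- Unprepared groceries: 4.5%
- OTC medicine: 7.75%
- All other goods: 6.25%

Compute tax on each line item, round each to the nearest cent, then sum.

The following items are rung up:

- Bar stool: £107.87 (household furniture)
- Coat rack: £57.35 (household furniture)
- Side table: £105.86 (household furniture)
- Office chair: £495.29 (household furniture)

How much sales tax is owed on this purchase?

£28.96

Bar stool £107.87: household furniture, under £250.00 → 2% → £2.16
Coat rack £57.35: household furniture, under £250.00 → 2% → £1.15
Side table £105.86: household furniture, under £250.00 → 2% → £2.12
Office chair £495.29: household furniture, £250.00 or more → 4.75% → £23.53
Total tax = £2.16 + £1.15 + £2.12 + £23.53 = £28.96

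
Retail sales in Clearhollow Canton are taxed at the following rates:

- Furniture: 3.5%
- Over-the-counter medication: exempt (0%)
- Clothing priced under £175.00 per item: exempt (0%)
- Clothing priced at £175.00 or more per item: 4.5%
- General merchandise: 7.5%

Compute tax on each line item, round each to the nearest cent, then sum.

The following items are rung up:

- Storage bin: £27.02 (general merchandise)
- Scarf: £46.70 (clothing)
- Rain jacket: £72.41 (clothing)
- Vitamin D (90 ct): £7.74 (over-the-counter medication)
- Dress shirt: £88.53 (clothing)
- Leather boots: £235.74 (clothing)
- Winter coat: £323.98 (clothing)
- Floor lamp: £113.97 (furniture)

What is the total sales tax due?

Storage bin £27.02: general merchandise → 7.5% → £2.03
Scarf £46.70: clothing, under £175.00 → 0% → £0.00
Rain jacket £72.41: clothing, under £175.00 → 0% → £0.00
Vitamin D (90 ct) £7.74: over-the-counter medication → 0% → £0.00
Dress shirt £88.53: clothing, under £175.00 → 0% → £0.00
Leather boots £235.74: clothing, £175.00 or more → 4.5% → £10.61
Winter coat £323.98: clothing, £175.00 or more → 4.5% → £14.58
Floor lamp £113.97: furniture → 3.5% → £3.99
Total tax = £2.03 + £10.61 + £14.58 + £3.99 = £31.21

£31.21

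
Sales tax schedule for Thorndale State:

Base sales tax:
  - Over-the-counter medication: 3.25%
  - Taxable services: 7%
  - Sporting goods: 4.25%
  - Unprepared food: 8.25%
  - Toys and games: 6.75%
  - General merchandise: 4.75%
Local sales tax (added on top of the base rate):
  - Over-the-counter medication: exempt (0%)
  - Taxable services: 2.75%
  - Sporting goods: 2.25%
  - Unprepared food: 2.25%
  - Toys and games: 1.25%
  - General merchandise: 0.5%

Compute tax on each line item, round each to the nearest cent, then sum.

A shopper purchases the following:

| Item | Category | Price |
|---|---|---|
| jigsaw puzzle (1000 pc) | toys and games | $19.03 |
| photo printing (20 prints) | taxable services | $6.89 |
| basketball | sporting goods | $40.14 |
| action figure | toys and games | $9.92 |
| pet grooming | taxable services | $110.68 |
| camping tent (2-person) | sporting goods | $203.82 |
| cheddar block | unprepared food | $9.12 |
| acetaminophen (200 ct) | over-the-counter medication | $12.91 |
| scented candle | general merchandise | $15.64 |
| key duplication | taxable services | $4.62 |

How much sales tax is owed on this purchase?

$32.28

Jigsaw puzzle (1000 pc) $19.03: toys and games → 6.75% + 1.25% local = 8% → $1.52
Photo printing (20 prints) $6.89: taxable services → 7% + 2.75% local = 9.75% → $0.67
Basketball $40.14: sporting goods → 4.25% + 2.25% local = 6.5% → $2.61
Action figure $9.92: toys and games → 6.75% + 1.25% local = 8% → $0.79
Pet grooming $110.68: taxable services → 7% + 2.75% local = 9.75% → $10.79
Camping tent (2-person) $203.82: sporting goods → 4.25% + 2.25% local = 6.5% → $13.25
Cheddar block $9.12: unprepared food → 8.25% + 2.25% local = 10.5% → $0.96
Acetaminophen (200 ct) $12.91: over-the-counter medication → 3.25% + 0% local = 3.25% → $0.42
Scented candle $15.64: general merchandise → 4.75% + 0.5% local = 5.25% → $0.82
Key duplication $4.62: taxable services → 7% + 2.75% local = 9.75% → $0.45
Total tax = $1.52 + $0.67 + $2.61 + $0.79 + $10.79 + $13.25 + $0.96 + $0.42 + $0.82 + $0.45 = $32.28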